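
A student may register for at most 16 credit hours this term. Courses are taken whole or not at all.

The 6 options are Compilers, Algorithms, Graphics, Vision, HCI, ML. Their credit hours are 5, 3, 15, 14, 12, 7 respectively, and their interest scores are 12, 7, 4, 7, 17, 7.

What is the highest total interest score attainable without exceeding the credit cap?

26

Allowing fractional choices, the relaxed optimum would be about 30.3, but courses are indivisible.
Compilers + Algorithms + ML: credit hours 5 + 3 + 7 = 15 ≤ 16, interest score 12 + 7 + 7 = 26.
Algorithms + HCI: credit hours 3 + 12 = 15 ≤ 16, interest score 7 + 17 = 24.
Compilers + Algorithms: credit hours 5 + 3 = 8 ≤ 16, interest score 12 + 7 = 19.
Best is Compilers, Algorithms, and ML with total interest score 26.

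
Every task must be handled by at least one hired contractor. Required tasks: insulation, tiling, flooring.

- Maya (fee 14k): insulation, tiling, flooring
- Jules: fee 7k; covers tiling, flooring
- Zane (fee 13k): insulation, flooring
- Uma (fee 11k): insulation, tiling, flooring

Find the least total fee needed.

11

Uma alone covers insulation, tiling, flooring — every task.
Total fee: 11.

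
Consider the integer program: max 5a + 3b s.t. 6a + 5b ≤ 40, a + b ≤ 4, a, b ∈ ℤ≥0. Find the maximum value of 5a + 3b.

20

(a,b)=(4,0): 6·4+5·0=24≤40, 1·4+1·0=4≤4, objective 20.
(a,b)=(3,1): 6·3+5·1=23≤40, 1·3+1·1=4≤4, objective 18.
(a,b)=(3,0): 6·3+5·0=18≤40, 1·3+1·0=3≤4, objective 15.
The best lattice point is (4,0), giving 20.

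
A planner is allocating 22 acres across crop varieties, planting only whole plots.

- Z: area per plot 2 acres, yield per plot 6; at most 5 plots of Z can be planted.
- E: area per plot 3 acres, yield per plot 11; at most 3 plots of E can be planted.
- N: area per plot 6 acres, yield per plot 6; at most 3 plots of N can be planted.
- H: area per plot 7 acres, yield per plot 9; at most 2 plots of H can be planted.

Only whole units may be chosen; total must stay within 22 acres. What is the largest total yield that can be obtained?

E has the best ratio (11/3); taking only E gives at most 3×11 = 33 (stopped by the supply cap of 3).
Mixing does better — 5×Z and 3×E: area 19 ≤ 22, yield 5·6 + 3·11 = 63.

63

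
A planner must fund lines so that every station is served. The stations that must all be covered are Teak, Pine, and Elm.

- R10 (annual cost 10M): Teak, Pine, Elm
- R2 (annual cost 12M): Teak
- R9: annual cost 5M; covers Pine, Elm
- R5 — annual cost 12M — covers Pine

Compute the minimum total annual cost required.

10

The greedy cost-per-new-station heuristic would pick R9 and R10 for 15, but a cheaper cover exists.
R10 alone covers Teak, Pine, Elm — every station.
Total annual cost: 10.
No cover costs less than 10.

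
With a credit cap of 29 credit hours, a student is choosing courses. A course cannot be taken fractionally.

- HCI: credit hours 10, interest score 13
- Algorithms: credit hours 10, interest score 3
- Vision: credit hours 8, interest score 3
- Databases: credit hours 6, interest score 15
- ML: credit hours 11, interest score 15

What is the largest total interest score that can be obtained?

Allowing fractional choices, the relaxed optimum would be about 43.8, but courses are indivisible.
HCI + Databases + ML: credit hours 10 + 6 + 11 = 27 ≤ 29, interest score 13 + 15 + 15 = 43.
Algorithms + Databases + ML: credit hours 10 + 6 + 11 = 27 ≤ 29, interest score 3 + 15 + 15 = 33.
Vision + Databases + ML: credit hours 8 + 6 + 11 = 25 ≤ 29, interest score 3 + 15 + 15 = 33.
Best is HCI, Databases, and ML with total interest score 43.

43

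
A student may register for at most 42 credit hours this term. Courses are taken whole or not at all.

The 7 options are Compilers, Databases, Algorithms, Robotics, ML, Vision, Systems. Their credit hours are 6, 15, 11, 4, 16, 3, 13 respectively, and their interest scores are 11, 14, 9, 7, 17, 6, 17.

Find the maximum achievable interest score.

58

Compilers + Databases + Robotics + Vision + Systems: credit hours 6 + 15 + 4 + 3 + 13 = 41 ≤ 42, interest score 11 + 14 + 7 + 6 + 17 = 55.
Compilers + Robotics + ML + Vision + Systems: credit hours 6 + 4 + 16 + 3 + 13 = 42 ≤ 42, interest score 11 + 7 + 17 + 6 + 17 = 58.
Compilers + Robotics + ML + Systems: credit hours 6 + 4 + 16 + 13 = 39 ≤ 42, interest score 11 + 7 + 17 + 17 = 52.
Best is Compilers, Robotics, ML, Vision, and Systems with total interest score 58.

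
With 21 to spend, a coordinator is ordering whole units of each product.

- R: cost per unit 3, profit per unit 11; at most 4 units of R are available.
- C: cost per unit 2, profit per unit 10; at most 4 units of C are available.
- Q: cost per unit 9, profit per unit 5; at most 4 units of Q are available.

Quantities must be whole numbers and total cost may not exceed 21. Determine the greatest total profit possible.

84

4×R and 4×C: cost 20 ≤ 21, profit 4·11 + 4·10 = 84.
4×R and 3×C: cost 18 ≤ 21, profit 4·11 + 3·10 = 74.
Best is 84.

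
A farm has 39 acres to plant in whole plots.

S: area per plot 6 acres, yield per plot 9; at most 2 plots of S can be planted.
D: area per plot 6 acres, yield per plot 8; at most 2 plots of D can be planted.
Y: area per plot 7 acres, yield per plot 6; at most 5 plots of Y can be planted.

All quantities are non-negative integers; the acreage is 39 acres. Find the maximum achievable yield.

Take 2×S, 2×D, and 2×Y: area 38 ≤ 39, yield 2·9 + 2·8 + 2·6 = 46.
S has the best ratio (9/6) and is taken to its limit of 2; remaining capacity is filled optimally with the others.

46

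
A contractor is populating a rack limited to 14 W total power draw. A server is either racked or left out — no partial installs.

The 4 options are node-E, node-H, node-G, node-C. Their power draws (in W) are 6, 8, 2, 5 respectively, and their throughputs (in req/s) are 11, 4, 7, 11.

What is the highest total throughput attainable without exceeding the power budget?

Treat it as a binary knapsack problem.
Allowing fractional choices, the relaxed optimum would be about 29.5, but servers are indivisible.
node-G + node-C: power draw 2 + 5 = 7 ≤ 14, throughput 7 + 11 = 18.
node-E + node-G + node-C: power draw 6 + 2 + 5 = 13 ≤ 14, throughput 11 + 7 + 11 = 29.
node-E + node-C: power draw 6 + 5 = 11 ≤ 14, throughput 11 + 11 = 22.
Best is node-E, node-G, and node-C with total throughput 29.

29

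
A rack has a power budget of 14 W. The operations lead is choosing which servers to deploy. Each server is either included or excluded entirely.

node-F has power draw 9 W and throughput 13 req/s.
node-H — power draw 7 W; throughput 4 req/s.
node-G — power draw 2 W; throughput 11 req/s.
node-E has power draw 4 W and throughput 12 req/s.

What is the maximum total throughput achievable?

27

Allowing fractional choices, the relaxed optimum would be about 34.6, but servers are indivisible.
node-F + node-E: power draw 9 + 4 = 13 ≤ 14, throughput 13 + 12 = 25.
node-H + node-G + node-E: power draw 7 + 2 + 4 = 13 ≤ 14, throughput 4 + 11 + 12 = 27.
Best is node-H, node-G, and node-E with total throughput 27.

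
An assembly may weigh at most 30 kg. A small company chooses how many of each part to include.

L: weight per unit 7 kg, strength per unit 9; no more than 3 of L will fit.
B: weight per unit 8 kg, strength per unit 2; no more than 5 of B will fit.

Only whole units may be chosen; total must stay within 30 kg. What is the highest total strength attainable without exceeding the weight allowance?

3×L: weight 21 ≤ 30, strength 3·9 = 27.
3×L and 1×B: weight 29 ≤ 30, strength 3·9 + 1·2 = 29.
Best is 29.

29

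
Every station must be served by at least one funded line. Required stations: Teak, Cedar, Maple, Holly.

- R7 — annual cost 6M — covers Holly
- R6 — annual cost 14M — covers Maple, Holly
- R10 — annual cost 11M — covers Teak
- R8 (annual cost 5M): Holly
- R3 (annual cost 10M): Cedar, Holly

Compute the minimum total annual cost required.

This is an integer covering problem.
The greedy cost-per-new-station heuristic would pick R8, R3, R10, and R6 for 40, but a cheaper cover exists.
Choose R6, R10, and R3: together they cover Teak, Cedar, Maple, Holly — every station.
Total annual cost: 14 + 11 + 10 = 35.
No cover costs less than 35.

35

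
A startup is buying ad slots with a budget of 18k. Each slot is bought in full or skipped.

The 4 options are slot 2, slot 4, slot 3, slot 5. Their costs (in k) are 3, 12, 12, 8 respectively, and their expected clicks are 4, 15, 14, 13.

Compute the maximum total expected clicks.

slot 2 + slot 3: cost 3 + 12 = 15 ≤ 18, expected clicks 4 + 14 = 18.
slot 2 + slot 4: cost 3 + 12 = 15 ≤ 18, expected clicks 4 + 15 = 19.
slot 2 + slot 5: cost 3 + 8 = 11 ≤ 18, expected clicks 4 + 13 = 17.
Best is slot 2 and slot 4 with total expected clicks 19.

19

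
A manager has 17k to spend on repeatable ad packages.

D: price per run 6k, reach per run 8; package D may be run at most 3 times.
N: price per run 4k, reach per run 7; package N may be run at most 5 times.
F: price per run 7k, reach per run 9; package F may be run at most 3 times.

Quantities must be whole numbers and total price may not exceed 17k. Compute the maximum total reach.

N has the best ratio (7/4); taking only N gives at most 4×7 = 28 (stopped by the price limit).
Optimal: 4×N: price 16 ≤ 17, reach 4·7 = 28.

28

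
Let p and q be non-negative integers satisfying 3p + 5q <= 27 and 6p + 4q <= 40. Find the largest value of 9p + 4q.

58

The continuous relaxation peaks at (6.67, 0) with value 60.00; rounding to a feasible lattice point costs some objective.
(p,q)=(6,1): 3·6+5·1=23≤27, 6·6+4·1=40≤40, objective 58.
(p,q)=(6,0): 3·6+5·0=18≤27, 6·6+4·0=36≤40, objective 54.
(p,q)=(5,2): 3·5+5·2=25≤27, 6·5+4·2=38≤40, objective 53.
The best lattice point is (6,1), giving 58.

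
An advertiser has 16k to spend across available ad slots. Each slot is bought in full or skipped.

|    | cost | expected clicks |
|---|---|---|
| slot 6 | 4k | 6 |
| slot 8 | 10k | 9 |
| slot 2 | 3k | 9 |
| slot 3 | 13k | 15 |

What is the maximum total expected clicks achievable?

Allowing fractional choices, the relaxed optimum would be about 25.4, but ad slots are indivisible.
slot 8 + slot 2: cost 10 + 3 = 13 ≤ 16, expected clicks 9 + 9 = 18.
slot 6 + slot 2: cost 4 + 3 = 7 ≤ 16, expected clicks 6 + 9 = 15.
slot 2 + slot 3: cost 3 + 13 = 16 ≤ 16, expected clicks 9 + 15 = 24.
Best is slot 2 and slot 3 with total expected clicks 24.

24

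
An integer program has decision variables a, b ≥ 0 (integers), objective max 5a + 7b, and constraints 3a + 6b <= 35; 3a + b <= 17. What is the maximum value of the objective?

Relaxing integrality, the LP optimum is 47.53 at (a,b) = (4.47, 3.6), which is not an integer point.
(a,b)=(3,4): 3·3+6·4=33≤35, 3·3+1·4=13≤17, objective 43.
(a,b)=(4,3): 3·4+6·3=30≤35, 3·4+1·3=15≤17, objective 41.
(a,b)=(5,2): 3·5+6·2=27≤35, 3·5+1·2=17≤17, objective 39.
(a,b)=(2,4): 3·2+6·4=30≤35, 3·2+1·4=10≤17, objective 38.
The best lattice point is (3,4), giving 43.

43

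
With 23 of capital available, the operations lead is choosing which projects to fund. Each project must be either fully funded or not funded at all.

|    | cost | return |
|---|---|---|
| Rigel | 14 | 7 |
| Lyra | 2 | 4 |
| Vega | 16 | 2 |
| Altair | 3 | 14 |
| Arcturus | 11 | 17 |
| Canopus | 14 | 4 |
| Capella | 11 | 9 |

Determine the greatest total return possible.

35

Allowing fractional choices, the relaxed optimum would be about 40.7, but projects are indivisible.
Altair + Arcturus: cost 3 + 11 = 14 ≤ 23, return 14 + 17 = 31.
Lyra + Altair + Arcturus: cost 2 + 3 + 11 = 16 ≤ 23, return 4 + 14 + 17 = 35.
Best is Lyra, Altair, and Arcturus with total return 35.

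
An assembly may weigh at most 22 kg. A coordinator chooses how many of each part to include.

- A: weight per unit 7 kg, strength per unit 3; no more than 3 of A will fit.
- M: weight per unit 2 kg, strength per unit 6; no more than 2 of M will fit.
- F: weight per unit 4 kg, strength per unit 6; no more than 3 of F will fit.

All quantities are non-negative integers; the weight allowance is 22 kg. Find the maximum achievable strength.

Take 2×M and 3×F: weight 16 ≤ 22, strength 2·6 + 3·6 = 30.
M has the best ratio (6/2) and is taken to its limit of 2; remaining capacity is filled optimally with the others.

30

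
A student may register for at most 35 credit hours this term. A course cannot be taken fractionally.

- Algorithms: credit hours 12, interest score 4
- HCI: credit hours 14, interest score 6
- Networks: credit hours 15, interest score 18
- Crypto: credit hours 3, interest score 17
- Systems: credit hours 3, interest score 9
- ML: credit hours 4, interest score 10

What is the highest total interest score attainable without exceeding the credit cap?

54

Networks + Crypto + Systems + ML: credit hours 15 + 3 + 3 + 4 = 25 ≤ 35, interest score 18 + 17 + 9 + 10 = 54.
HCI + Networks + Crypto + Systems: credit hours 14 + 15 + 3 + 3 = 35 ≤ 35, interest score 6 + 18 + 17 + 9 = 50.
Best is Networks, Crypto, Systems, and ML with total interest score 54.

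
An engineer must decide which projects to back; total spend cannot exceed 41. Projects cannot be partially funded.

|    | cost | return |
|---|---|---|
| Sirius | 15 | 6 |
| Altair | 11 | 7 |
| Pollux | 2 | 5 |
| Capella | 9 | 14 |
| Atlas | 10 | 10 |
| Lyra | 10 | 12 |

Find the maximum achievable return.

43

Allowing fractional choices, the relaxed optimum would be about 47.4, but projects are indivisible.
Altair + Pollux + Capella + Lyra: cost 11 + 2 + 9 + 10 = 32 ≤ 41, return 7 + 5 + 14 + 12 = 38.
Altair + Capella + Atlas + Lyra: cost 11 + 9 + 10 + 10 = 40 ≤ 41, return 7 + 14 + 10 + 12 = 43.
Pollux + Capella + Atlas + Lyra: cost 2 + 9 + 10 + 10 = 31 ≤ 41, return 5 + 14 + 10 + 12 = 41.
Best is Altair, Capella, Atlas, and Lyra with total return 43.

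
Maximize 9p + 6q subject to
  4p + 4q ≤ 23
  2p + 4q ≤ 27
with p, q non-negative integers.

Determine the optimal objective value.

Relaxing integrality, the LP optimum is 51.75 at (p,q) = (5.75, 0), which is not an integer point.
(p,q)=(5,0): 4·5+4·0=20≤23, 2·5+4·0=10≤27, objective 45.
(p,q)=(4,1): 4·4+4·1=20≤23, 2·4+4·1=12≤27, objective 42.
(p,q)=(4,0): 4·4+4·0=16≤23, 2·4+4·0=8≤27, objective 36.
Maximum is 45 at (p,q)=(5,0).

45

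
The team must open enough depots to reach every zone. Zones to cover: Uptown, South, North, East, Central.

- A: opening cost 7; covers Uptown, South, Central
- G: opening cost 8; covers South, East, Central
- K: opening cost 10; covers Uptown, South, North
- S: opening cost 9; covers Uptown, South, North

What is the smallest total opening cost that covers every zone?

17

This is a weighted set-cover instance.
Choose G and S: together they cover Uptown, South, North, East, Central — every zone.
Total opening cost: 8 + 9 = 17.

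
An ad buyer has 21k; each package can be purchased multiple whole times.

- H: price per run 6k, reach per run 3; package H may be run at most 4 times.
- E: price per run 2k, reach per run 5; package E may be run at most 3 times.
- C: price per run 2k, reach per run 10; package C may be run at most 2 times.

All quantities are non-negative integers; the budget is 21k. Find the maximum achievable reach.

C has the best ratio (10/2); taking only C gives at most 2×10 = 20 (stopped by the supply cap of 2).
Mixing does better — 1×H, 3×E, and 2×C: price 16 ≤ 21, reach 1·3 + 3·5 + 2·10 = 38.

38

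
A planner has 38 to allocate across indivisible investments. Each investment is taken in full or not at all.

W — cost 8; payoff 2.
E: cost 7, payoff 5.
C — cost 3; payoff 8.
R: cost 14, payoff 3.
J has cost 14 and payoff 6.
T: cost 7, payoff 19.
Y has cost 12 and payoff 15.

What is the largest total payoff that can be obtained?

49

C + J + T + Y: cost 3 + 14 + 7 + 12 = 36 ≤ 38, payoff 8 + 6 + 19 + 15 = 48.
W + E + C + T + Y: cost 8 + 7 + 3 + 7 + 12 = 37 ≤ 38, payoff 2 + 5 + 8 + 19 + 15 = 49.
Best is W, E, C, T, and Y with total payoff 49.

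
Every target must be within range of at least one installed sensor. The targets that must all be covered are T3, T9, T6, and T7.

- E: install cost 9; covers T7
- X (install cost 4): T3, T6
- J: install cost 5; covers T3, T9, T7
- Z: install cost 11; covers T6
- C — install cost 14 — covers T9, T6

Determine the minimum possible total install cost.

Choose X and J: together they cover T3, T9, T6, T7 — every target.
Total install cost: 4 + 5 = 9.

9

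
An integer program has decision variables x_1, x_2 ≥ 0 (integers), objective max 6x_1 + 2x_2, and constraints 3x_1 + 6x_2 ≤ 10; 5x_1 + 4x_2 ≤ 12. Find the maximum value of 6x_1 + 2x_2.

The continuous relaxation peaks at (2.4, 0) with value 14.40; rounding to a feasible lattice point costs some objective.
(x_1,x_2)=(2,0): 3·2+6·0=6≤10, 5·2+4·0=10≤12, objective 12.
(x_1,x_2)=(1,1): 3·1+6·1=9≤10, 5·1+4·1=9≤12, objective 8.
(x_1,x_2)=(1,0): 3·1+6·0=3≤10, 5·1+4·0=5≤12, objective 6.
Maximum is 12 at (x_1,x_2)=(2,0).

12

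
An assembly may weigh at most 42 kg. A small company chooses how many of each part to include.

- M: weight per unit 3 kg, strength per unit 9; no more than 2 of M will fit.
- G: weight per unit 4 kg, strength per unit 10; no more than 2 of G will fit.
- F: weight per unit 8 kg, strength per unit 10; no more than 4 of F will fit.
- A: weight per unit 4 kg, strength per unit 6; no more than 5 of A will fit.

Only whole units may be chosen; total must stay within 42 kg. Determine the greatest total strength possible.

Take 2×M, 2×G, 1×F, and 5×A: weight 42 ≤ 42, strength 2·9 + 2·10 + 1·10 + 5·6 = 78.
M has the best ratio (9/3) and is taken to its limit of 2; remaining capacity is filled optimally with the others.

78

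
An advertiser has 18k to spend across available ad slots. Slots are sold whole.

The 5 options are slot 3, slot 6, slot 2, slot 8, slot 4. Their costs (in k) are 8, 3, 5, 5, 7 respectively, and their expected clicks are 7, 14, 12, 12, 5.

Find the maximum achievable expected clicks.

38

slot 6 + slot 2 + slot 8: cost 3 + 5 + 5 = 13 ≤ 18, expected clicks 14 + 12 + 12 = 38.
slot 3 + slot 6 + slot 2: cost 8 + 3 + 5 = 16 ≤ 18, expected clicks 7 + 14 + 12 = 33.
slot 3 + slot 6 + slot 8: cost 8 + 3 + 5 = 16 ≤ 18, expected clicks 7 + 14 + 12 = 33.
Best is slot 6, slot 2, and slot 8 with total expected clicks 38.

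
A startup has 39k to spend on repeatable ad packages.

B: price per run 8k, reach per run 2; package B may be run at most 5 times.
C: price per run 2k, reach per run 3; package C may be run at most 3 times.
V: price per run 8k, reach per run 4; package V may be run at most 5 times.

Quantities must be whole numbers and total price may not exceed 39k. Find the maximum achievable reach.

This is a bounded integer knapsack.
Take 3×C and 4×V: price 38 ≤ 39, reach 3·3 + 4·4 = 25.
C has the best ratio (3/2) and is taken to its limit of 3; remaining capacity is filled optimally with the others.

25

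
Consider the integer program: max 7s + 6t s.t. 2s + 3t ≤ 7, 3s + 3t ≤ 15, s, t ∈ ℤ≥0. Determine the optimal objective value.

21

(s,t)=(3,0): 2·3+3·0=6≤7, 3·3+3·0=9≤15, objective 21.
(s,t)=(2,1): 2·2+3·1=7≤7, 3·2+3·1=9≤15, objective 20.
(s,t)=(2,0): 2·2+3·0=4≤7, 3·2+3·0=6≤15, objective 14.
Maximum is 21 at (s,t)=(3,0).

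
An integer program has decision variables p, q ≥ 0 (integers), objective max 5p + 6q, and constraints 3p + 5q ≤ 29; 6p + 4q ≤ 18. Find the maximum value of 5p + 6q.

24

(p,q)=(0,4): 3·0+5·4=20≤29, 6·0+4·4=16≤18, objective 24.
(p,q)=(1,3): 3·1+5·3=18≤29, 6·1+4·3=18≤18, objective 23.
The best lattice point is (0,4), giving 24.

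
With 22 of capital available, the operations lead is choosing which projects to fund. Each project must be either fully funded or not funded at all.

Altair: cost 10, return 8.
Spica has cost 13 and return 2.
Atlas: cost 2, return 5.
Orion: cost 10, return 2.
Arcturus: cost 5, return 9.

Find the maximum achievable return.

Allowing fractional choices, the relaxed optimum would be about 23.0, but projects are indivisible.
Atlas + Orion + Arcturus: cost 2 + 10 + 5 = 17 ≤ 22, return 5 + 2 + 9 = 16.
Altair + Atlas + Arcturus: cost 10 + 2 + 5 = 17 ≤ 22, return 8 + 5 + 9 = 22.
Altair + Arcturus: cost 10 + 5 = 15 ≤ 22, return 8 + 9 = 17.
Best is Altair, Atlas, and Arcturus with total return 22.

22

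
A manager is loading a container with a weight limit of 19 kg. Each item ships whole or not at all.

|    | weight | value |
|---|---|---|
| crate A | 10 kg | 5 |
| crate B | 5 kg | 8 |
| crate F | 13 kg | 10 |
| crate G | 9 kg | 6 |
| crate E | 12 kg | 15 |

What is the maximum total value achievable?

This is an integer program with binary decision variables.
Take crate B and crate E: weight 5 + 12 = 17 ≤ 19, value 8 + 15 = 23.
No other feasible combination does better.

23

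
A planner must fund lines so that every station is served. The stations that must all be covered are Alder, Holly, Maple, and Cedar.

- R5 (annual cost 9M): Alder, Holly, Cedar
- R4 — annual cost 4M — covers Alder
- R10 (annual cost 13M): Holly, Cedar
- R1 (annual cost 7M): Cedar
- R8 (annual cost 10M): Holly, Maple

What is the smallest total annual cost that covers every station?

19

Choose R5 and R8: together they cover Alder, Holly, Maple, Cedar — every station.
Total annual cost: 9 + 10 = 19.
No cover costs less than 19.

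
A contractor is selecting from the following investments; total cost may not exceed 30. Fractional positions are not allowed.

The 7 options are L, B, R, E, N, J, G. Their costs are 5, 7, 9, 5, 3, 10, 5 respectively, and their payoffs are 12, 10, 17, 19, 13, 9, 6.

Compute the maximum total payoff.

Allowing fractional choices, the relaxed optimum would be about 72.2, but investments are indivisible.
L + B + R + E + N: cost 5 + 7 + 9 + 5 + 3 = 29 ≤ 30, payoff 12 + 10 + 17 + 19 + 13 = 71.
L + R + E + N + G: cost 5 + 9 + 5 + 3 + 5 = 27 ≤ 30, payoff 12 + 17 + 19 + 13 + 6 = 67.
Best is L, B, R, E, and N with total payoff 71.

71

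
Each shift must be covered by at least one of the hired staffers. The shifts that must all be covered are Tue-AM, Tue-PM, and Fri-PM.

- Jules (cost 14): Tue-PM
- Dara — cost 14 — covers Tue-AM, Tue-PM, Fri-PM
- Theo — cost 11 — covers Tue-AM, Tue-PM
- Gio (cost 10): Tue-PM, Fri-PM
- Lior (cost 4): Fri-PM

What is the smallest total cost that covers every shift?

14

This is an integer covering problem.
The greedy cost-per-new-shift heuristic would pick Lior and Theo for 15, but a cheaper cover exists.
Dara alone covers Tue-AM, Tue-PM, Fri-PM — every shift.
Total cost: 14.
No cover costs less than 14.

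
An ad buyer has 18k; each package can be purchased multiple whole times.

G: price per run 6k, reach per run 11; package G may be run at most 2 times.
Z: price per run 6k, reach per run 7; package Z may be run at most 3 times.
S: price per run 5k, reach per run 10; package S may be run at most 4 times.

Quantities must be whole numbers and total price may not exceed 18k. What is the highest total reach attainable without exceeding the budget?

This is a bounded integer knapsack.
S has the best ratio (10/5); taking only S gives at most 3×10 = 30 (stopped by the price limit).
Mixing does better — 2×G and 1×S: price 17 ≤ 18, reach 2·11 + 1·10 = 32.

32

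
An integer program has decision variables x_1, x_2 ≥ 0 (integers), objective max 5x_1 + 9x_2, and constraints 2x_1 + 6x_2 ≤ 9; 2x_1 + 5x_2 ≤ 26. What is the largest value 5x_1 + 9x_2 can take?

20

Relaxing integrality, the LP optimum is 22.50 at (x_1,x_2) = (4.5, 0), which is not an integer point.
(x_1,x_2)=(4,0): 2·4+6·0=8≤9, 2·4+5·0=8≤26, objective 20.
(x_1,x_2)=(3,0): 2·3+6·0=6≤9, 2·3+5·0=6≤26, objective 15.
The best lattice point is (4,0), giving 20.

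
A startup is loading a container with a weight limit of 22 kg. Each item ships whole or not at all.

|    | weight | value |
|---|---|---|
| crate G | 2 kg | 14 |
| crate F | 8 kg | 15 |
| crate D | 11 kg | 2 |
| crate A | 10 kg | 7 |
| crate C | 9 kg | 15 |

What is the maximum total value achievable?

44

Allowing fractional choices, the relaxed optimum would be about 46.1, but items are indivisible.
crate G + crate F + crate A: weight 2 + 8 + 10 = 20 ≤ 22, value 14 + 15 + 7 = 36.
crate G + crate F + crate C: weight 2 + 8 + 9 = 19 ≤ 22, value 14 + 15 + 15 = 44.
Best is crate G, crate F, and crate C with total value 44.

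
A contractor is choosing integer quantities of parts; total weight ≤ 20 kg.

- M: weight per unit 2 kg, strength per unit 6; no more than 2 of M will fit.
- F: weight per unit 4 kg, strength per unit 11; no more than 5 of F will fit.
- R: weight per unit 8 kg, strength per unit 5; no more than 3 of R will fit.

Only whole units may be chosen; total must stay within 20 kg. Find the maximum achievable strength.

56

Take 2×M and 4×F: weight 20 ≤ 20, strength 2·6 + 4·11 = 56.
M has the best ratio (6/2) and is taken to its limit of 2; remaining capacity is filled optimally with the others.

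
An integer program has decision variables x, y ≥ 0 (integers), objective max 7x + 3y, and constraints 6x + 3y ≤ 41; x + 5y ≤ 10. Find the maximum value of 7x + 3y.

The continuous relaxation peaks at (6.83, 0) with value 47.83; rounding to a feasible lattice point costs some objective.
(x,y)=(6,0): 6·6+3·0=36≤41, 1·6+5·0=6≤10, objective 42.
(x,y)=(5,1): 6·5+3·1=33≤41, 1·5+5·1=10≤10, objective 38.
(x,y)=(5,0): 6·5+3·0=30≤41, 1·5+5·0=5≤10, objective 35.
The best lattice point is (6,0), giving 42.

42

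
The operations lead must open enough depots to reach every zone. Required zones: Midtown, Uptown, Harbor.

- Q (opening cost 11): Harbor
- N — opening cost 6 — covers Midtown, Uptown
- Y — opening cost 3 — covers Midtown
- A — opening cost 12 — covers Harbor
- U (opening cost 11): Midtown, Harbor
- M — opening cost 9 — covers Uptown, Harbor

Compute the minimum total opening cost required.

The greedy cost-per-new-zone heuristic would pick N and M for 15, but a cheaper cover exists.
Choose Y and M: together they cover Midtown, Uptown, Harbor — every zone.
Total opening cost: 3 + 9 = 12.
No cover costs less than 12.

12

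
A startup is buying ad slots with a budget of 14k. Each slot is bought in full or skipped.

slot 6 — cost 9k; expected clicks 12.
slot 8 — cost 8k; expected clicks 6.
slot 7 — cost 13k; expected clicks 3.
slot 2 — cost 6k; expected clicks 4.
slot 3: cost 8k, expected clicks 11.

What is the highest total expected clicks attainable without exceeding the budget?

15

Allowing fractional choices, the relaxed optimum would be about 19.0, but ad slots are indivisible.
slot 6: cost 9 ≤ 14, expected clicks 12.
slot 2 + slot 3: cost 6 + 8 = 14 ≤ 14, expected clicks 4 + 11 = 15.
slot 3: cost 8 ≤ 14, expected clicks 11.
Best is slot 2 and slot 3 with total expected clicks 15.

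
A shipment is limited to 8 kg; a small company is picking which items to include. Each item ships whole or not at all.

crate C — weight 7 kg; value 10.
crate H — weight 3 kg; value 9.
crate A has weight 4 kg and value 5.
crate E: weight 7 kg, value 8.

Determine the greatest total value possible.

Allowing fractional choices, the relaxed optimum would be about 16.1, but items are indivisible.
crate H + crate A: weight 3 + 4 = 7 ≤ 8, value 9 + 5 = 14.
crate H: weight 3 ≤ 8, value 9.
crate C: weight 7 ≤ 8, value 10.
Best is crate H and crate A with total value 14.

14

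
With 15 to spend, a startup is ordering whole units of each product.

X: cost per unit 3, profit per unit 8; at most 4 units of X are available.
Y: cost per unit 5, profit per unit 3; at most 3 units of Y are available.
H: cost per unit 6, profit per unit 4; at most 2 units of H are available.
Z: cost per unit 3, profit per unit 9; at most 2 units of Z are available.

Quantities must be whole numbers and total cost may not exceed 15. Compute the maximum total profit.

42

Z has the best ratio (9/3); taking only Z gives at most 2×9 = 18 (stopped by the supply cap of 2).
Mixing does better — 3×X and 2×Z: cost 15 ≤ 15, profit 3·8 + 2·9 = 42.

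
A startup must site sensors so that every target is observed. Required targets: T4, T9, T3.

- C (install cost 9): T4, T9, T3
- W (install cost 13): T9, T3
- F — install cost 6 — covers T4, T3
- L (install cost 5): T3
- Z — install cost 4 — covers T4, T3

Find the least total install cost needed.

C alone covers T4, T9, T3 — every target.
Total install cost: 9.

9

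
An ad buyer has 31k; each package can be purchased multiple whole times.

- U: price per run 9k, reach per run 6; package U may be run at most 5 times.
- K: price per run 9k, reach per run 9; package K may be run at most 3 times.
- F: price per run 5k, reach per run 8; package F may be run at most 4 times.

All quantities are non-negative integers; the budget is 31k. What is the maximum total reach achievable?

F has the best ratio (8/5); taking only F gives at most 4×8 = 32 (stopped by the supply cap of 4).
Mixing does better — 1×K and 4×F: price 29 ≤ 31, reach 1·9 + 4·8 = 41.

41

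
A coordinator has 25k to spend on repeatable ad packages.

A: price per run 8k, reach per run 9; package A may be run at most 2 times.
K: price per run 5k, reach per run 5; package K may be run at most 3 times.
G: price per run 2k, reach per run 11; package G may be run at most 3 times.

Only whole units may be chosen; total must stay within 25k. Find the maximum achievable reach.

Take 1×A, 2×K, and 3×G: price 24 ≤ 25, reach 1·9 + 2·5 + 3·11 = 52.
G has the best ratio (11/2) and is taken to its limit of 3; remaining capacity is filled optimally with the others.

52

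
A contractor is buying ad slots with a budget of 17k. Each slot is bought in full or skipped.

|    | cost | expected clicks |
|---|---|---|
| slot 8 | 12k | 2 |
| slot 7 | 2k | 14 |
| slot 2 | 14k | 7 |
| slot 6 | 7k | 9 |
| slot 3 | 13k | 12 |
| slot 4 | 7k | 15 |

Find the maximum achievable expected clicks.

Allowing fractional choices, the relaxed optimum would be about 38.9, but ad slots are indivisible.
slot 7 + slot 6 + slot 4: cost 2 + 7 + 7 = 16 ≤ 17, expected clicks 14 + 9 + 15 = 38.
slot 7 + slot 4: cost 2 + 7 = 9 ≤ 17, expected clicks 14 + 15 = 29.
Best is slot 7, slot 6, and slot 4 with total expected clicks 38.

38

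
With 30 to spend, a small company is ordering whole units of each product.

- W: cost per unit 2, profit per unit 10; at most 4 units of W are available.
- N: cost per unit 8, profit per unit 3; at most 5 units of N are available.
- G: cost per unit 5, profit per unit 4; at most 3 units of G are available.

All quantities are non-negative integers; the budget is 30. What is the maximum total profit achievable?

52

W has the best ratio (10/2); taking only W gives at most 4×10 = 40 (stopped by the supply cap of 4).
Mixing does better — 4×W and 3×G: cost 23 ≤ 30, profit 4·10 + 3·4 = 52.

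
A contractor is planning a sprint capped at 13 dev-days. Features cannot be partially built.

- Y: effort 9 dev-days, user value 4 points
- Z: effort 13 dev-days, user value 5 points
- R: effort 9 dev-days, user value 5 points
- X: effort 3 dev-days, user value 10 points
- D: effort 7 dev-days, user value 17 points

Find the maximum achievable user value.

This is a 0-1 knapsack instance.
Allowing fractional choices, the relaxed optimum would be about 28.7, but features are indivisible.
R + X: effort 9 + 3 = 12 ≤ 13, user value 5 + 10 = 15.
X + D: effort 3 + 7 = 10 ≤ 13, user value 10 + 17 = 27.
D: effort 7 ≤ 13, user value 17.
Best is X and D with total user value 27.

27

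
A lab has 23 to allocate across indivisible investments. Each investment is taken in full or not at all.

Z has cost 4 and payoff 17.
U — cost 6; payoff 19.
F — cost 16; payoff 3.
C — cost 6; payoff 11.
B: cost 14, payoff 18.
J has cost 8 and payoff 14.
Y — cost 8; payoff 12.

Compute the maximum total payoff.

Allowing fractional choices, the relaxed optimum would be about 59.2, but investments are indivisible.
Z + U + C: cost 4 + 6 + 6 = 16 ≤ 23, payoff 17 + 19 + 11 = 47.
Z + U + J: cost 4 + 6 + 8 = 18 ≤ 23, payoff 17 + 19 + 14 = 50.
Z + U + Y: cost 4 + 6 + 8 = 18 ≤ 23, payoff 17 + 19 + 12 = 48.
Best is Z, U, and J with total payoff 50.

50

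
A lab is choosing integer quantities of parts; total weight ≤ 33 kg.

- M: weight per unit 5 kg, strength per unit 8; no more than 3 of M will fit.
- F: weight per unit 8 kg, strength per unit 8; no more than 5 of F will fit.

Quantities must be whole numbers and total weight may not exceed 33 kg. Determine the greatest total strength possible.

This is a bounded integer knapsack.
Take 3×M and 2×F: weight 31 ≤ 33, strength 3·8 + 2·8 = 40.
M has the best ratio (8/5) and is taken to its limit of 3; remaining capacity is filled optimally with the others.

40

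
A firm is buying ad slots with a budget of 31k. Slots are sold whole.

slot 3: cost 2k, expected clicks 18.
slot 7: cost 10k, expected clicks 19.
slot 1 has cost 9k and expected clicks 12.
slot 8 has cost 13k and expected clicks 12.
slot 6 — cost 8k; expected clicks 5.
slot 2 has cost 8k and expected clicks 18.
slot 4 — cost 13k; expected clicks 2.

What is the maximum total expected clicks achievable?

67

Treat it as a binary knapsack problem.
Allowing fractional choices, the relaxed optimum would be about 68.8, but ad slots are indivisible.
slot 3 + slot 7 + slot 6 + slot 2: cost 2 + 10 + 8 + 8 = 28 ≤ 31, expected clicks 18 + 19 + 5 + 18 = 60.
slot 3 + slot 7 + slot 1 + slot 2: cost 2 + 10 + 9 + 8 = 29 ≤ 31, expected clicks 18 + 19 + 12 + 18 = 67.
Best is slot 3, slot 7, slot 1, and slot 2 with total expected clicks 67.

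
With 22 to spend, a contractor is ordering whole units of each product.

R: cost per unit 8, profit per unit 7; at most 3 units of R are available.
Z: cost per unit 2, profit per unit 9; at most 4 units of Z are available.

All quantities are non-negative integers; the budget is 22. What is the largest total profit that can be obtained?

43

This is a bounded integer knapsack.
1×R and 4×Z: cost 16 ≤ 22, profit 1·7 + 4·9 = 43.
2×R and 3×Z: cost 22 ≤ 22, profit 2·7 + 3·9 = 41.
Best is 43.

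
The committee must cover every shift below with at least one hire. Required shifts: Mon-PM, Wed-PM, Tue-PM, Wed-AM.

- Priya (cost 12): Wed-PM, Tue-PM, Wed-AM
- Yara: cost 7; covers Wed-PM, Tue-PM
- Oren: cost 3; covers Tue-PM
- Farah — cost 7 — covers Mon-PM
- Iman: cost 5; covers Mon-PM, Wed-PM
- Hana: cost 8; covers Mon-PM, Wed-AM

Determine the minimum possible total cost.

15

This is a weighted set-cover instance.
The greedy cost-per-new-shift heuristic would pick Iman, Oren, and Hana for 16, but a cheaper cover exists.
Choose Yara and Hana: together they cover Mon-PM, Wed-PM, Tue-PM, Wed-AM — every shift.
Total cost: 7 + 8 = 15.
No cover costs less than 15.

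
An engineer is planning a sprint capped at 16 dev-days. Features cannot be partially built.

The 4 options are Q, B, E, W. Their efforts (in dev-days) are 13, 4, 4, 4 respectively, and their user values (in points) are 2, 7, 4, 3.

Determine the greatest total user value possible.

14

Allowing fractional choices, the relaxed optimum would be about 14.6, but features are indivisible.
B + W: effort 4 + 4 = 8 ≤ 16, user value 7 + 3 = 10.
B + E: effort 4 + 4 = 8 ≤ 16, user value 7 + 4 = 11.
B + E + W: effort 4 + 4 + 4 = 12 ≤ 16, user value 7 + 4 + 3 = 14.
Best is B, E, and W with total user value 14.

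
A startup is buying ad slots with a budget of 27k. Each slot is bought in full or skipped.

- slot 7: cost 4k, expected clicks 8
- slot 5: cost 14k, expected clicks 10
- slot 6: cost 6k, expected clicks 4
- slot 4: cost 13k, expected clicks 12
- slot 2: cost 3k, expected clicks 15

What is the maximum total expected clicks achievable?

Allowing fractional choices, the relaxed optimum would be about 40.0, but ad slots are indivisible.
slot 7 + slot 4 + slot 2: cost 4 + 13 + 3 = 20 ≤ 27, expected clicks 8 + 12 + 15 = 35.
slot 7 + slot 5 + slot 6 + slot 2: cost 4 + 14 + 6 + 3 = 27 ≤ 27, expected clicks 8 + 10 + 4 + 15 = 37.
slot 7 + slot 6 + slot 4 + slot 2: cost 4 + 6 + 13 + 3 = 26 ≤ 27, expected clicks 8 + 4 + 12 + 15 = 39.
Best is slot 7, slot 6, slot 4, and slot 2 with total expected clicks 39.

39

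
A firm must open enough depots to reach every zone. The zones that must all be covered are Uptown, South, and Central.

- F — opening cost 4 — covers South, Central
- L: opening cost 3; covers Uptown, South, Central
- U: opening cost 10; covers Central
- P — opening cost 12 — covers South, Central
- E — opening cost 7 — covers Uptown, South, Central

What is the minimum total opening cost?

L alone covers Uptown, South, Central — every zone.
Total opening cost: 3.
No cover costs less than 3.

3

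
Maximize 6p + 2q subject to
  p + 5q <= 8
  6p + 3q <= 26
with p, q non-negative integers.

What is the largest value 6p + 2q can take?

24

Relaxing integrality, the LP optimum is 26.00 at (p,q) = (4.33, 0), which is not an integer point.
(p,q)=(4,0) is feasible, giving 24.
(p,q)=(3,1) is feasible, giving 20.
(p,q)=(3,0) is feasible, giving 18.
No feasible integer point exceeds 24.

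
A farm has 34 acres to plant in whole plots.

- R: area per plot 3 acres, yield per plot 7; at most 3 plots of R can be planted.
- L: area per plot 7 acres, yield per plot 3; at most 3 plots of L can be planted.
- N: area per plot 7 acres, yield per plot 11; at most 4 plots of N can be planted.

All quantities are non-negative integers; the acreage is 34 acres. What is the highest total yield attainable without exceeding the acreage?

R has the best ratio (7/3); taking only R gives at most 3×7 = 21 (stopped by the supply cap of 3).
Mixing does better — 2×R and 4×N: area 34 ≤ 34, yield 2·7 + 4·11 = 58.

58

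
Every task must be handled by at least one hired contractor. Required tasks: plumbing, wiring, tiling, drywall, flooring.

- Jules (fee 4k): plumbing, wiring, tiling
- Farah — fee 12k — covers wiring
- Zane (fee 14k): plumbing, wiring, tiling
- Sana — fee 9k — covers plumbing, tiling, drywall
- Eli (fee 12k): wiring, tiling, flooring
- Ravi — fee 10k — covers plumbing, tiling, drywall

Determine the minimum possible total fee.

21

This is a weighted set-cover instance.
The greedy cost-per-new-task heuristic would pick Jules, Sana, and Eli for 25, but a cheaper cover exists.
Choose Sana and Eli: together they cover plumbing, wiring, tiling, drywall, flooring — every task.
Total fee: 9 + 12 = 21.
No cover costs less than 21.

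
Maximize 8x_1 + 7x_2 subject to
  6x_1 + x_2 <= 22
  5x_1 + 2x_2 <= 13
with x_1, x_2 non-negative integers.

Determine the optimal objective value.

Relaxing integrality, the LP optimum is 45.50 at (x_1,x_2) = (0, 6.5), which is not an integer point.
(x_1,x_2)=(0,6): 6·0+1·6=6≤22, 5·0+2·6=12≤13, objective 42.
(x_1,x_2)=(0,5): 6·0+1·5=5≤22, 5·0+2·5=10≤13, objective 35.
Maximum is 42 at (x_1,x_2)=(0,6).

42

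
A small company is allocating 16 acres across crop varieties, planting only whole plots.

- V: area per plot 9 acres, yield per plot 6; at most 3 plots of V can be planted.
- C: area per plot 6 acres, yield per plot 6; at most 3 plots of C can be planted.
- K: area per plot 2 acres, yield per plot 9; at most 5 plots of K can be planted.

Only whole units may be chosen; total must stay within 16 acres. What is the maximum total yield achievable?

Take 1×C and 5×K: area 16 ≤ 16, yield 1·6 + 5·9 = 51.
K has the best ratio (9/2) and is taken to its limit of 5; remaining capacity is filled optimally with the others.

51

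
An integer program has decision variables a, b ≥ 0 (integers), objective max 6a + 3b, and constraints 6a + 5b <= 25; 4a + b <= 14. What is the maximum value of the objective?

Relaxing integrality, the LP optimum is 22.71 at (a,b) = (3.21, 1.14), which is not an integer point.
(a,b)=(3,1): 6·3+5·1=23≤25, 4·3+1·1=13≤14, objective 21.
(a,b)=(3,0): 6·3+5·0=18≤25, 4·3+1·0=12≤14, objective 18.
No feasible integer point exceeds 21.

21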